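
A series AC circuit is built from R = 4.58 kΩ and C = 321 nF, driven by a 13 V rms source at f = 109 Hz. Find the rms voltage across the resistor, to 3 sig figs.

ω = 2πf = 684.9 rad/s
X_C = 1/(ωC) = 4550 Ω
Z = 4580 − j4550 Ω
|Z| = √(4580² + 4550²) = 6460 Ω
I = V/|Z| = 2.01 mA
V_R = I·|Z_R| = 0.00201 × 4580 = 9.22 V

9.22 V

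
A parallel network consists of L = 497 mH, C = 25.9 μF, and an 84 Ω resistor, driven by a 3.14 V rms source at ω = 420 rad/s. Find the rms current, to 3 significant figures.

X_L = ωL = 209 Ω
X_C = 1/(ωC) = 91.9 Ω
Parallel: admittances add. Y = 1/R + 1/(jωL) + jωC
Y = (0.0119 + j0.00609) S
|Y| = 0.0134 S → |Z| = 1/|Y| = 74.8 Ω, ∠Z = −∠Y = -27.1°
I = V/|Z| = 3.14/74.8 = 42.0 mA

42.0 mA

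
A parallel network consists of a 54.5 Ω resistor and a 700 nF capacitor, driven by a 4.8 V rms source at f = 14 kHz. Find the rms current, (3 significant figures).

308 mA

ω = 2πf = 87960 rad/s
X_C = 1/(ωC) = 16.2 Ω
Parallel: admittances add. Y = 1/R + jωC
Y = (0.0183 + j0.0616) S
|Y| = 0.0643 S → |Z| = 1/|Y| = 15.6 Ω, ∠Z = −∠Y = -73.4°
I = V/|Z| = 4.8/15.6 = 308 mA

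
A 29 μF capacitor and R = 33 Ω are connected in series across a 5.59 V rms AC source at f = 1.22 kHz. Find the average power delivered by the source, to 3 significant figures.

930 mW

ω = 2πf = 7665 rad/s
X_C = 1/(ωC) = 4.50 Ω
Z = 33.0 − j4.50 Ω
|Z| = √(33.0² + 4.50²) = 33.3 Ω
∠Z = arctan(-4.50/33.0) = -7.76°
I = V/|Z| = 168 mA
P = VI cos φ = 5.59 × 0.168 × cos(-7.76°) = 930 mW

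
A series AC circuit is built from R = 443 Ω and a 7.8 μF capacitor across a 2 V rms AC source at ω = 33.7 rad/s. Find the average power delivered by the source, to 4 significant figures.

X_C = 1/(ωC) = 3804 Ω
Z = 443.0 − j3804 Ω
|Z| = √(443.0² + 3804²) = 3830 Ω
∠Z = arctan(-3804/443.0) = -83.36°
I = V/|Z| = 522.2 μA
P = VI cos φ = 2 × 0.0005222 × cos(-83.36°) = 120.8 μW

120.8 μW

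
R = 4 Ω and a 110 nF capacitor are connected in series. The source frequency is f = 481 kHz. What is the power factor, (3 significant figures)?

0.799

ω = 2πf = 3.022e+06 rad/s
X_C = 1/(ωC) = 3.01 Ω
Z = 4.00 − j3.01 Ω
|Z| = √(4.00² + 3.01²) = 5.00 Ω
∠Z = arctan(-3.01/4.00) = -36.9°
cos φ = cos(-36.9°) = 0.799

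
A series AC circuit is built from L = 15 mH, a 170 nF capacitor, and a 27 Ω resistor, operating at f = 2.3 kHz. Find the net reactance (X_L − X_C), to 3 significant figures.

ω = 2πf = 14450 rad/s
X_L = ωL = 217 Ω
X_C = 1/(ωC) = 407 Ω
X = 217 − 407 = -190 Ω

-190 Ω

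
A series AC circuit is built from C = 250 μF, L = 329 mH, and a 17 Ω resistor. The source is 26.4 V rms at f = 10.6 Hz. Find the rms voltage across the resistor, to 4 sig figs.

ω = 2πf = 66.60 rad/s
X_L = ωL = 21.91 Ω
X_C = 1/(ωC) = 60.06 Ω
Net reactance X = X_L − X_C = -38.15 Ω
Z = 17.00 − j38.15 Ω
|Z| = √(17.00² + 38.15²) = 41.76 Ω
I = V/|Z| = 632.1 mA
V_R = I·|Z_R| = 0.6321 × 17.00 = 10.75 V

10.75 V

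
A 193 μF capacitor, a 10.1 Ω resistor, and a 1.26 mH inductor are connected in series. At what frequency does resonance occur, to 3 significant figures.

323 Hz

ω₀ = 1/√(LC) = 1/√(0.00126 × 0.000193) = 2028 rad/s
f₀ = ω₀/(2π) = 323 Hz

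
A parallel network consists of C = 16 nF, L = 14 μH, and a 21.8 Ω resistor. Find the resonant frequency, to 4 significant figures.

ω₀ = 1/√(LC) = 1/√(1.4e-05 × 1.6e-08) = 2.113e+06 rad/s
f₀ = ω₀/(2π) = 336.3 kHz

336.3 kHz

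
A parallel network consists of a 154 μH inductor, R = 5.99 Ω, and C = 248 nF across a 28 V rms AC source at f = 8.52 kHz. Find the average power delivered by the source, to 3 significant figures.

ω = 2πf = 53530 rad/s
X_L = ωL = 8.24 Ω
X_C = 1/(ωC) = 75.3 Ω
Parallel: admittances add. Y = 1/R + 1/(jωL) + jωC
Y = (0.167 − j0.108) S
|Y| = 0.199 S → |Z| = 1/|Y| = 5.03 Ω, ∠Z = −∠Y = 32.9°
I = V/|Z| = 5.57 A
P = VI cos φ = 28 × 5.57 × cos(32.9°) = 131 W

131 W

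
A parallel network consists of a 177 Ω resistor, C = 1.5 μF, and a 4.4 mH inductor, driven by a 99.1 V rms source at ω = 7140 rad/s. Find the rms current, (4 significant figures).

2.167 A

X_L = ωL = 31.42 Ω
X_C = 1/(ωC) = 93.37 Ω
Parallel: admittances add. Y = 1/R + 1/(jωL) + jωC
Y = (0.005650 − j0.02112) S
|Y| = 0.02186 S → |Z| = 1/|Y| = 45.74 Ω, ∠Z = −∠Y = 75.02°
I = V/|Z| = 99.1/45.74 = 2.167 A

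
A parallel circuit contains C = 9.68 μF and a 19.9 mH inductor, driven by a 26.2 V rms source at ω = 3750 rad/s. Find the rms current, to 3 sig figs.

X_L = ωL = 74.6 Ω
X_C = 1/(ωC) = 27.5 Ω
Parallel: admittances add. Y = 1/(jωL) + jωC
Y = (0 + j0.0229) S
|Y| = 0.0229 S → |Z| = 1/|Y| = 43.7 Ω, ∠Z = −∠Y = -90.0°
I = V/|Z| = 26.2/43.7 = 600 mA

600 mA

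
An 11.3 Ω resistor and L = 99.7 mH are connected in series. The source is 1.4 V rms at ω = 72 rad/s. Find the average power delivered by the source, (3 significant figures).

X_L = ωL = 7.18 Ω
Z = 11.3 + j7.18 Ω
|Z| = √(11.3² + 7.18²) = 13.4 Ω
∠Z = arctan(7.18/11.3) = 32.4°
I = V/|Z| = 105 mA
P = VI cos φ = 1.4 × 0.105 × cos(32.4°) = 124 mW

124 mW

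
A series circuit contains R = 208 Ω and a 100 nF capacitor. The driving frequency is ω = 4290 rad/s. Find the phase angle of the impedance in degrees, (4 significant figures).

-84.90°

X_C = 1/(ωC) = 2331 Ω
Z = 208.0 − j2331 Ω
|Z| = √(208.0² + 2331²) = 2340 Ω
∠Z = arctan(-2331/208.0) = -84.90°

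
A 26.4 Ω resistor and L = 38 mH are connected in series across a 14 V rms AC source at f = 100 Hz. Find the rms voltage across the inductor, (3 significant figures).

9.39 V

ω = 2πf = 628.3 rad/s
X_L = ωL = 23.9 Ω
Z = 26.4 + j23.9 Ω
|Z| = √(26.4² + 23.9²) = 35.6 Ω
I = V/|Z| = 393 mA
V_L = I·|Z_L| = 0.393 × 23.9 = 9.39 V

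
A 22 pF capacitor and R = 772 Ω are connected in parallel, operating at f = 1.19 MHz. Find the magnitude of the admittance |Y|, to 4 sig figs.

1.306 mS

ω = 2πf = 7.477e+06 rad/s
X_C = 1/(ωC) = 6079 Ω
Parallel: admittances add. Y = 1/R + jωC
Y = (0.001295 + j0.0001645) S
|Y| = 0.001306 S → |Z| = 1/|Y| = 765.8 Ω, ∠Z = −∠Y = -7.237°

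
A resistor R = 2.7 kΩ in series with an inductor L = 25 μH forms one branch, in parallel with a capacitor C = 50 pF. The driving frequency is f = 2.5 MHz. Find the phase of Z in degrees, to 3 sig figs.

ω = 2πf = 1.571e+07 rad/s
X_L = ωL = 393 Ω
X_C = 1/(ωC) = 1270 Ω
Branch 1 (R+jX_L): Z₁ = 2700 + j393 Ω, |Z₁| = 2730 Ω
Branch 2 (−jX_C): Z₂ = −j1270 Ω
Parallel: Z = Z₁Z₂/(Z₁+Z₂), |Z| = 1220 Ω, ∠Z = -63.7°

-63.7°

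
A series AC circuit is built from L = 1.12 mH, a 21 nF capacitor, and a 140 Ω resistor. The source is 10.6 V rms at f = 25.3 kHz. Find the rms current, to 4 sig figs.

ω = 2πf = 159000 rad/s
X_L = ωL = 178.0 Ω
X_C = 1/(ωC) = 299.6 Ω
Net reactance X = X_L − X_C = -121.5 Ω
Z = 140.0 − j121.5 Ω
|Z| = √(140.0² + 121.5²) = 185.4 Ω
I = V/|Z| = 10.6/185.4 = 57.18 mA

57.18 mA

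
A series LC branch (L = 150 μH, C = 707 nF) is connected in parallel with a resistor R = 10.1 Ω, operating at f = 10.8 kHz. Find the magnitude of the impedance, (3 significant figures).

7.33 Ω

ω = 2πf = 67860 rad/s
X_L = ωL = 10.2 Ω
X_C = 1/(ωC) = 20.8 Ω
Branch 1: Z₁ = R = 10.1 Ω
Branch 2 (series LC): Z₂ = j(X_L − X_C) = −j10.7 Ω
Parallel: Z = Z₁Z₂/(Z₁+Z₂), |Z| = 7.33 Ω, ∠Z = -43.4°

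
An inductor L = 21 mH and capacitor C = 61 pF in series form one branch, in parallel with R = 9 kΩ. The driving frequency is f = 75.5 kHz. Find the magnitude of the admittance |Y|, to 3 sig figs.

118 μS

ω = 2πf = 474400 rad/s
X_L = ωL = 9960 Ω
X_C = 1/(ωC) = 34600 Ω
Branch 1: Z₁ = R = 9000 Ω
Branch 2 (series LC): Z₂ = j(X_L − X_C) = −j24600 Ω
Parallel: Z = Z₁Z₂/(Z₁+Z₂), |Z| = 8450 Ω, ∠Z = -20.1°
|Y| = 1/|Z| = 118 μS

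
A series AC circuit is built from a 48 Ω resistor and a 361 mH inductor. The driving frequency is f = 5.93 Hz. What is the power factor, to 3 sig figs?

0.963

ω = 2πf = 37.26 rad/s
X_L = ωL = 13.5 Ω
Z = 48.0 + j13.5 Ω
|Z| = √(48.0² + 13.5²) = 49.8 Ω
∠Z = arctan(13.5/48.0) = 15.7°
cos φ = cos(15.7°) = 0.963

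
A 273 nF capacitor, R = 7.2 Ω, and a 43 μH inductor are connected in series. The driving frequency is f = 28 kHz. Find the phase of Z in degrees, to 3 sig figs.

ω = 2πf = 175900 rad/s
X_L = ωL = 7.56 Ω
X_C = 1/(ωC) = 20.8 Ω
Net reactance X = X_L − X_C = -13.3 Ω
Z = 7.20 − j13.3 Ω
|Z| = √(7.20² + 13.3²) = 15.1 Ω
∠Z = arctan(-13.3/7.20) = -61.5°

-61.5°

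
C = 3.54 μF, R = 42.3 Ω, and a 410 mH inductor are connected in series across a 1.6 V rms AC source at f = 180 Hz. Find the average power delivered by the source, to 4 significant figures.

2.277 mW

ω = 2πf = 1131 rad/s
X_L = ωL = 463.7 Ω
X_C = 1/(ωC) = 249.8 Ω
Net reactance X = X_L − X_C = 213.9 Ω
Z = 42.30 + j213.9 Ω
|Z| = √(42.30² + 213.9²) = 218.1 Ω
∠Z = arctan(213.9/42.30) = 78.82°
I = V/|Z| = 7.337 mA
P = VI cos φ = 1.6 × 0.007337 × cos(78.82°) = 2.277 mW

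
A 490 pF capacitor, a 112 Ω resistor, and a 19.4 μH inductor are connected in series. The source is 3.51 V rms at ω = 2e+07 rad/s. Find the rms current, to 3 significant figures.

X_L = ωL = 388 Ω
X_C = 1/(ωC) = 102 Ω
Net reactance X = X_L − X_C = 286 Ω
Z = 112 + j286 Ω
|Z| = √(112² + 286²) = 307 Ω
I = V/|Z| = 3.51/307 = 11.4 mA

11.4 mA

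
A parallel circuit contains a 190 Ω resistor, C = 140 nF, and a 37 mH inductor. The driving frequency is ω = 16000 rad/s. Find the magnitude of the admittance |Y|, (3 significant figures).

X_L = ωL = 592 Ω
X_C = 1/(ωC) = 446 Ω
Parallel: admittances add. Y = 1/R + 1/(jωL) + jωC
Y = (0.00526 + j0.000551) S
|Y| = 0.00529 S → |Z| = 1/|Y| = 189 Ω, ∠Z = −∠Y = -5.97°

5.29 mS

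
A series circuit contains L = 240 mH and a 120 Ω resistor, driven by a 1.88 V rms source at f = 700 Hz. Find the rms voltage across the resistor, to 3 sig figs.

ω = 2πf = 4398 rad/s
X_L = ωL = 1060 Ω
Z = 120 + j1060 Ω
|Z| = √(120² + 1060²) = 1060 Ω
I = V/|Z| = 1.77 mA
V_R = I·|Z_R| = 0.00177 × 120 = 0.212 V

0.212 V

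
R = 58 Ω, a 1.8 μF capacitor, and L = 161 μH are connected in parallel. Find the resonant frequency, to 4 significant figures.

ω₀ = 1/√(LC) = 1/√(0.000161 × 1.8e-06) = 58740 rad/s
f₀ = ω₀/(2π) = 9.349 kHz

9.349 kHz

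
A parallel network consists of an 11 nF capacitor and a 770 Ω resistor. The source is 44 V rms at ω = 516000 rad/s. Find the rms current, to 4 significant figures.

256.2 mA

X_C = 1/(ωC) = 176.2 Ω
Parallel: admittances add. Y = 1/R + jωC
Y = (0.001299 + j0.005676) S
|Y| = 0.005823 S → |Z| = 1/|Y| = 171.7 Ω, ∠Z = −∠Y = -77.11°
I = V/|Z| = 44/171.7 = 256.2 mA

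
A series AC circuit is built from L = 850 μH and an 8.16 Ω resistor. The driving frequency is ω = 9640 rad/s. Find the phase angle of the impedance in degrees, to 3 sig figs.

X_L = ωL = 8.19 Ω
Z = 8.16 + j8.19 Ω
|Z| = √(8.16² + 8.19²) = 11.6 Ω
∠Z = arctan(8.19/8.16) = 45.1°

45.1°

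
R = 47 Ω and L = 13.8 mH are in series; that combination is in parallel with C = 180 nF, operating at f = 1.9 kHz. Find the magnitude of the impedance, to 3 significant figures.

ω = 2πf = 11940 rad/s
X_L = ωL = 165 Ω
X_C = 1/(ωC) = 465 Ω
Branch 1 (R+jX_L): Z₁ = 47.0 + j165 Ω, |Z₁| = 171 Ω
Branch 2 (−jX_C): Z₂ = −j465 Ω
Parallel: Z = Z₁Z₂/(Z₁+Z₂), |Z| = 262 Ω, ∠Z = 65.2°

262 Ω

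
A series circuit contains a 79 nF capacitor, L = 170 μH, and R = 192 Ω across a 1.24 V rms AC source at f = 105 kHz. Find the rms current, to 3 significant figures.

5.81 mA

ω = 2πf = 659700 rad/s
X_L = ωL = 112 Ω
X_C = 1/(ωC) = 19.2 Ω
Net reactance X = X_L − X_C = 93.0 Ω
Z = 192 + j93.0 Ω
|Z| = √(192² + 93.0²) = 213 Ω
I = V/|Z| = 1.24/213 = 5.81 mA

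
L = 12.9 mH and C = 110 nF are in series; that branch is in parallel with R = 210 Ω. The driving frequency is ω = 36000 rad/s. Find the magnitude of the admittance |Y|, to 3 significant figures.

6.70 mS

X_L = ωL = 464 Ω
X_C = 1/(ωC) = 253 Ω
Branch 1: Z₁ = R = 210 Ω
Branch 2 (series LC): Z₂ = j(X_L − X_C) = j212 Ω
Parallel: Z = Z₁Z₂/(Z₁+Z₂), |Z| = 149 Ω, ∠Z = 44.7°
|Y| = 1/|Z| = 6.70 mS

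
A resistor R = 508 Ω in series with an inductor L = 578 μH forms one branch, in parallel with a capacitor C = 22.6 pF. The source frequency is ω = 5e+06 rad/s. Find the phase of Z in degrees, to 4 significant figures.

75.16°

X_L = ωL = 2890 Ω
X_C = 1/(ωC) = 8850 Ω
Branch 1 (R+jX_L): Z₁ = 508.0 + j2890 Ω, |Z₁| = 2934 Ω
Branch 2 (−jX_C): Z₂ = −j8850 Ω
Parallel: Z = Z₁Z₂/(Z₁+Z₂), |Z| = 4342 Ω, ∠Z = 75.16°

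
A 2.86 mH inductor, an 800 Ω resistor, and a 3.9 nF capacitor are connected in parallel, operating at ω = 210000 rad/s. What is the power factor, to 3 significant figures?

X_L = ωL = 601 Ω
X_C = 1/(ωC) = 1220 Ω
Parallel: admittances add. Y = 1/R + 1/(jωL) + jωC
Y = (0.00125 − j0.000846) S
|Y| = 0.00151 S → |Z| = 1/|Y| = 663 Ω, ∠Z = −∠Y = 34.1°
cos φ = cos(34.1°) = 0.828

0.828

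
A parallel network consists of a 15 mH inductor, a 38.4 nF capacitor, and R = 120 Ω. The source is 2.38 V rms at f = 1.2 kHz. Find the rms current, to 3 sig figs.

28.4 mA

ω = 2πf = 7540 rad/s
X_L = ωL = 113 Ω
X_C = 1/(ωC) = 3450 Ω
Parallel: admittances add. Y = 1/R + 1/(jωL) + jωC
Y = (0.00833 − j0.00855) S
|Y| = 0.0119 S → |Z| = 1/|Y| = 83.7 Ω, ∠Z = −∠Y = 45.7°
I = V/|Z| = 2.38/83.7 = 28.4 mA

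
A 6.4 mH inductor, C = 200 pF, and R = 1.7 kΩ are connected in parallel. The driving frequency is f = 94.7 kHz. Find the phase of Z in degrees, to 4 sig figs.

13.72°

ω = 2πf = 595000 rad/s
X_L = ωL = 3808 Ω
X_C = 1/(ωC) = 8403 Ω
Parallel: admittances add. Y = 1/R + 1/(jωL) + jωC
Y = (0.0005882 − j0.0001436) S
|Y| = 0.0006055 S → |Z| = 1/|Y| = 1652 Ω, ∠Z = −∠Y = 13.72°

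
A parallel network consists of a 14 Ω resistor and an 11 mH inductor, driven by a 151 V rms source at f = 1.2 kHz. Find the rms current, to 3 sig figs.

ω = 2πf = 7540 rad/s
X_L = ωL = 82.9 Ω
Parallel: admittances add. Y = 1/R + 1/(jωL)
Y = (0.0714 − j0.0121) S
|Y| = 0.0724 S → |Z| = 1/|Y| = 13.8 Ω, ∠Z = −∠Y = 9.58°
I = V/|Z| = 151/13.8 = 10.9 A

10.9 A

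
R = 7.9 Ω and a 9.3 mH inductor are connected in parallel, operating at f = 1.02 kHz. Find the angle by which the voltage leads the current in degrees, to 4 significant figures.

ω = 2πf = 6409 rad/s
X_L = ωL = 59.60 Ω
Parallel: admittances add. Y = 1/R + 1/(jωL)
Y = (0.1266 − j0.01678) S
|Y| = 0.1277 S → |Z| = 1/|Y| = 7.832 Ω, ∠Z = −∠Y = 7.550°

7.550°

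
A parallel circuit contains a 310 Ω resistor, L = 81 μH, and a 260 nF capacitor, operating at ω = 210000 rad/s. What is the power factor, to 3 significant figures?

X_L = ωL = 17.0 Ω
X_C = 1/(ωC) = 18.3 Ω
Parallel: admittances add. Y = 1/R + 1/(jωL) + jωC
Y = (0.00323 − j0.00419) S
|Y| = 0.00529 S → |Z| = 1/|Y| = 189 Ω, ∠Z = −∠Y = 52.4°
cos φ = cos(52.4°) = 0.610

0.610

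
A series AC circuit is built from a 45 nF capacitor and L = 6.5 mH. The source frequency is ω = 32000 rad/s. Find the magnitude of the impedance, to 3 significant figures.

X_L = ωL = 208 Ω
X_C = 1/(ωC) = 694 Ω
Net reactance X = X_L − X_C = -486 Ω
Z = − j486 Ω
|Z| = √(0² + 486²) = 486 Ω

486 Ω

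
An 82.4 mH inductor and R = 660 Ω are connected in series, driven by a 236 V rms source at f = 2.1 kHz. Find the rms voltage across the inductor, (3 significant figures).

202 V

ω = 2πf = 13190 rad/s
X_L = ωL = 1090 Ω
Z = 660 + j1090 Ω
|Z| = √(660² + 1090²) = 1270 Ω
I = V/|Z| = 186 mA
V_L = I·|Z_L| = 0.186 × 1090 = 202 V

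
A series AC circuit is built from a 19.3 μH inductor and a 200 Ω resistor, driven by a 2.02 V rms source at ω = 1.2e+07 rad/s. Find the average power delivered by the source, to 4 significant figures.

X_L = ωL = 231.6 Ω
Z = 200.0 + j231.6 Ω
|Z| = √(200.0² + 231.6²) = 306.0 Ω
∠Z = arctan(231.6/200.0) = 49.19°
I = V/|Z| = 6.601 mA
P = VI cos φ = 2.02 × 0.006601 × cos(49.19°) = 8.715 mW

8.715 mW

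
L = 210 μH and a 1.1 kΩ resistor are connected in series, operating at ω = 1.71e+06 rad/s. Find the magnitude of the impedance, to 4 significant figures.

1157 Ω

X_L = ωL = 359.1 Ω
Z = 1100 + j359.1 Ω
|Z| = √(1100² + 359.1²) = 1157 Ω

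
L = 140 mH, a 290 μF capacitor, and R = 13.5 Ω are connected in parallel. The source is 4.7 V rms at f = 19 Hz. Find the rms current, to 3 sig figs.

368 mA

ω = 2πf = 119.4 rad/s
X_L = ωL = 16.7 Ω
X_C = 1/(ωC) = 28.9 Ω
Parallel: admittances add. Y = 1/R + 1/(jωL) + jωC
Y = (0.0741 − j0.0252) S
|Y| = 0.0782 S → |Z| = 1/|Y| = 12.8 Ω, ∠Z = −∠Y = 18.8°
I = V/|Z| = 4.7/12.8 = 368 mA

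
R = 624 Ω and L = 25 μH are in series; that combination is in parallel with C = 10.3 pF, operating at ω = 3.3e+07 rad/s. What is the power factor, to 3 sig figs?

X_L = ωL = 825 Ω
X_C = 1/(ωC) = 2940 Ω
Branch 1 (R+jX_L): Z₁ = 624 + j825 Ω, |Z₁| = 1030 Ω
Branch 2 (−jX_C): Z₂ = −j2940 Ω
Parallel: Z = Z₁Z₂/(Z₁+Z₂), |Z| = 1380 Ω, ∠Z = 36.5°
cos φ = cos(36.5°) = 0.804

0.804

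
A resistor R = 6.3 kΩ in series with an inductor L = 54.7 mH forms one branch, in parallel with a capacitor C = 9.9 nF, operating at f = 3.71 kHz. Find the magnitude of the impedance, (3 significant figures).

ω = 2πf = 23310 rad/s
X_L = ωL = 1280 Ω
X_C = 1/(ωC) = 4330 Ω
Branch 1 (R+jX_L): Z₁ = 6300 + j1280 Ω, |Z₁| = 6430 Ω
Branch 2 (−jX_C): Z₂ = −j4330 Ω
Parallel: Z = Z₁Z₂/(Z₁+Z₂), |Z| = 3980 Ω, ∠Z = -52.7°

3980 Ω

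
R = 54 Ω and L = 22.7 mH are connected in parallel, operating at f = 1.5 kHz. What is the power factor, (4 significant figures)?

ω = 2πf = 9425 rad/s
X_L = ωL = 213.9 Ω
Parallel: admittances add. Y = 1/R + 1/(jωL)
Y = (0.01852 − j0.004674) S
|Y| = 0.01910 S → |Z| = 1/|Y| = 52.36 Ω, ∠Z = −∠Y = 14.17°
cos φ = cos(14.17°) = 0.9696

0.9696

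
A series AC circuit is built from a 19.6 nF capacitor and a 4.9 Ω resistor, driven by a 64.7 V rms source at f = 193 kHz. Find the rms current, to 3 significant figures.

1.53 A

ω = 2πf = 1.213e+06 rad/s
X_C = 1/(ωC) = 42.1 Ω
Z = 4.90 − j42.1 Ω
|Z| = √(4.90² + 42.1²) = 42.4 Ω
I = V/|Z| = 64.7/42.4 = 1.53 A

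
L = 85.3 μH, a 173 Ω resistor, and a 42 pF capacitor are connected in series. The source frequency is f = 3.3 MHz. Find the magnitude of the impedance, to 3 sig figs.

ω = 2πf = 2.073e+07 rad/s
X_L = ωL = 1770 Ω
X_C = 1/(ωC) = 1150 Ω
Net reactance X = X_L − X_C = 620 Ω
Z = 173 + j620 Ω
|Z| = √(173² + 620²) = 644 Ω

644 Ω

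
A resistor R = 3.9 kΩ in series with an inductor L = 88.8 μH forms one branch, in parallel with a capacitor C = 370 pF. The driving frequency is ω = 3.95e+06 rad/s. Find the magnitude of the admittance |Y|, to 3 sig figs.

X_L = ωL = 351 Ω
X_C = 1/(ωC) = 684 Ω
Branch 1 (R+jX_L): Z₁ = 3900 + j351 Ω, |Z₁| = 3920 Ω
Branch 2 (−jX_C): Z₂ = −j684 Ω
Parallel: Z = Z₁Z₂/(Z₁+Z₂), |Z| = 684 Ω, ∠Z = -80.0°
|Y| = 1/|Z| = 1.46 mS

1.46 mS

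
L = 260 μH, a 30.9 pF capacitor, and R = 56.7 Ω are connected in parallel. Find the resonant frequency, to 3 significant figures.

1.78 MHz

ω₀ = 1/√(LC) = 1/√(0.00026 × 3.09e-11) = 1.116e+07 rad/s
f₀ = ω₀/(2π) = 1.78 MHz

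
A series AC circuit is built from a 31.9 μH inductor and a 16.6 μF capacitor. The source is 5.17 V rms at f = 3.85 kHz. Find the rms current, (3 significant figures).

3.01 A

ω = 2πf = 24190 rad/s
X_L = ωL = 0.772 Ω
X_C = 1/(ωC) = 2.49 Ω
Net reactance X = X_L − X_C = -1.72 Ω
Z = − j1.72 Ω
|Z| = √(0² + 1.72²) = 1.72 Ω
I = V/|Z| = 5.17/1.72 = 3.01 A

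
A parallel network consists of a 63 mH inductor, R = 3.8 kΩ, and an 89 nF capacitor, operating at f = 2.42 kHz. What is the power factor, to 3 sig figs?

0.648

ω = 2πf = 15210 rad/s
X_L = ωL = 958 Ω
X_C = 1/(ωC) = 739 Ω
Parallel: admittances add. Y = 1/R + 1/(jωL) + jωC
Y = (0.000263 + j0.000309) S
|Y| = 0.000406 S → |Z| = 1/|Y| = 2460 Ω, ∠Z = −∠Y = -49.6°
cos φ = cos(-49.6°) = 0.648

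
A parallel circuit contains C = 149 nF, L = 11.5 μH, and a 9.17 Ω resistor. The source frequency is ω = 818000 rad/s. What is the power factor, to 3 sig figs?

0.990

X_L = ωL = 9.41 Ω
X_C = 1/(ωC) = 8.20 Ω
Parallel: admittances add. Y = 1/R + 1/(jωL) + jωC
Y = (0.109 + j0.0156) S
|Y| = 0.110 S → |Z| = 1/|Y| = 9.08 Ω, ∠Z = −∠Y = -8.13°
cos φ = cos(-8.13°) = 0.990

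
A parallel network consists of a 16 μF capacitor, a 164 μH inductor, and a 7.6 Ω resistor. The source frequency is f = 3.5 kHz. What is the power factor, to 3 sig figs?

ω = 2πf = 21990 rad/s
X_L = ωL = 3.61 Ω
X_C = 1/(ωC) = 2.84 Ω
Parallel: admittances add. Y = 1/R + 1/(jωL) + jωC
Y = (0.132 + j0.0746) S
|Y| = 0.151 S → |Z| = 1/|Y| = 6.61 Ω, ∠Z = −∠Y = -29.5°
cos φ = cos(-29.5°) = 0.870

0.870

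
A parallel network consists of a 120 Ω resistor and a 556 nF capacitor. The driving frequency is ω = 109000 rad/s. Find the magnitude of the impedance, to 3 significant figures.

16.3 Ω

X_C = 1/(ωC) = 16.5 Ω
Parallel: admittances add. Y = 1/R + jωC
Y = (0.00833 + j0.0606) S
|Y| = 0.0612 S → |Z| = 1/|Y| = 16.3 Ω, ∠Z = −∠Y = -82.2°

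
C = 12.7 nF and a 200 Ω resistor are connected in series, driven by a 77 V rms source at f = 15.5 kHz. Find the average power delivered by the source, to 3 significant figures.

1.71 W

ω = 2πf = 97390 rad/s
X_C = 1/(ωC) = 809 Ω
Z = 200 − j809 Ω
|Z| = √(200² + 809²) = 833 Ω
∠Z = arctan(-809/200) = -76.1°
I = V/|Z| = 92.5 mA
P = VI cos φ = 77 × 0.0925 × cos(-76.1°) = 1.71 W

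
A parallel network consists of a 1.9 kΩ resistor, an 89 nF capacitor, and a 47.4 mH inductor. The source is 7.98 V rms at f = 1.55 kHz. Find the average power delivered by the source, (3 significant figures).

ω = 2πf = 9739 rad/s
X_L = ωL = 462 Ω
X_C = 1/(ωC) = 1150 Ω
Parallel: admittances add. Y = 1/R + 1/(jωL) + jωC
Y = (0.000526 − j0.00130) S
|Y| = 0.00140 S → |Z| = 1/|Y| = 713 Ω, ∠Z = −∠Y = 68.0°
I = V/|Z| = 11.2 mA
P = VI cos φ = 7.98 × 0.0112 × cos(68.0°) = 33.5 mW

33.5 mW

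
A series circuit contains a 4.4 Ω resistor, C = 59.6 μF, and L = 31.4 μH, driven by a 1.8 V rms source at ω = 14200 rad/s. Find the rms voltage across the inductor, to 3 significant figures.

0.180 V

X_L = ωL = 0.446 Ω
X_C = 1/(ωC) = 1.18 Ω
Net reactance X = X_L − X_C = -0.736 Ω
Z = 4.40 − j0.736 Ω
|Z| = √(4.40² + 0.736²) = 4.46 Ω
I = V/|Z| = 403 mA
V_L = I·|Z_L| = 0.403 × 0.446 = 0.180 V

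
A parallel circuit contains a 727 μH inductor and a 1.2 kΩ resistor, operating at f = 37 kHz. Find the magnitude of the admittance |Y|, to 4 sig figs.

ω = 2πf = 232500 rad/s
X_L = ωL = 169.0 Ω
Parallel: admittances add. Y = 1/R + 1/(jωL)
Y = (0.0008333 − j0.005917) S
|Y| = 0.005975 S → |Z| = 1/|Y| = 167.4 Ω, ∠Z = −∠Y = 81.98°

5.975 mS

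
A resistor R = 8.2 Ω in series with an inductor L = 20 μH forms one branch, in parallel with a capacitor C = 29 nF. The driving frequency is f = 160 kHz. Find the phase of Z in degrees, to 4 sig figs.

37.80°

ω = 2πf = 1.005e+06 rad/s
X_L = ωL = 20.11 Ω
X_C = 1/(ωC) = 34.30 Ω
Branch 1 (R+jX_L): Z₁ = 8.200 + j20.11 Ω, |Z₁| = 21.71 Ω
Branch 2 (−jX_C): Z₂ = −j34.30 Ω
Parallel: Z = Z₁Z₂/(Z₁+Z₂), |Z| = 45.44 Ω, ∠Z = 37.80°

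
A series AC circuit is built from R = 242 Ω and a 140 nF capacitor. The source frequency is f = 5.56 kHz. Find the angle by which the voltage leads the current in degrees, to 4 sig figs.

ω = 2πf = 34930 rad/s
X_C = 1/(ωC) = 204.5 Ω
Z = 242.0 − j204.5 Ω
|Z| = √(242.0² + 204.5²) = 316.8 Ω
∠Z = arctan(-204.5/242.0) = -40.19°

-40.19°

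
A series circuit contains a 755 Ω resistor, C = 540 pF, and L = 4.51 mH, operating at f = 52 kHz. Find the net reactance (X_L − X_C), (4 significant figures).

ω = 2πf = 326700 rad/s
X_L = ωL = 1474 Ω
X_C = 1/(ωC) = 5668 Ω
X = 1474 − 5668 = -4194 Ω

-4194 Ω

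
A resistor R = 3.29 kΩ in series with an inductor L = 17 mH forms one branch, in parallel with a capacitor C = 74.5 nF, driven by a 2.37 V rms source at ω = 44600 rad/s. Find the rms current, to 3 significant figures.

X_L = ωL = 758 Ω
X_C = 1/(ωC) = 301 Ω
Branch 1 (R+jX_L): Z₁ = 3290 + j758 Ω, |Z₁| = 3380 Ω
Branch 2 (−jX_C): Z₂ = −j301 Ω
Parallel: Z = Z₁Z₂/(Z₁+Z₂), |Z| = 306 Ω, ∠Z = -84.9°
I = V/|Z| = 2.37/306 = 7.75 mA

7.75 mA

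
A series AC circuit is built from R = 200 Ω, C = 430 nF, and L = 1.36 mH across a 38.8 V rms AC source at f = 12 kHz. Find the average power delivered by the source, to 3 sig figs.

6.67 W

ω = 2πf = 75400 rad/s
X_L = ωL = 103 Ω
X_C = 1/(ωC) = 30.8 Ω
Net reactance X = X_L − X_C = 71.7 Ω
Z = 200 + j71.7 Ω
|Z| = √(200² + 71.7²) = 212 Ω
∠Z = arctan(71.7/200) = 19.7°
I = V/|Z| = 183 mA
P = VI cos φ = 38.8 × 0.183 × cos(19.7°) = 6.67 W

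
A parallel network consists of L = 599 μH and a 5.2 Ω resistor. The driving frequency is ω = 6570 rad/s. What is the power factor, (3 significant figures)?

0.603

X_L = ωL = 3.94 Ω
Parallel: admittances add. Y = 1/R + 1/(jωL)
Y = (0.192 − j0.254) S
|Y| = 0.319 S → |Z| = 1/|Y| = 3.14 Ω, ∠Z = −∠Y = 52.9°
cos φ = cos(52.9°) = 0.603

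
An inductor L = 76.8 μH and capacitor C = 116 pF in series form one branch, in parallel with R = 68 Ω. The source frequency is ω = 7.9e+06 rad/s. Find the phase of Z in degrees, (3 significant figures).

X_L = ωL = 607 Ω
X_C = 1/(ωC) = 1090 Ω
Branch 1: Z₁ = R = 68.0 Ω
Branch 2 (series LC): Z₂ = j(X_L − X_C) = −j485 Ω
Parallel: Z = Z₁Z₂/(Z₁+Z₂), |Z| = 67.3 Ω, ∠Z = -7.99°

-7.99°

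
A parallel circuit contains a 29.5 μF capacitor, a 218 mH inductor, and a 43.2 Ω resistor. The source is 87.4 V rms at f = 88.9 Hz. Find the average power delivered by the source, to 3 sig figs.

177 W

ω = 2πf = 558.6 rad/s
X_L = ωL = 122 Ω
X_C = 1/(ωC) = 60.7 Ω
Parallel: admittances add. Y = 1/R + 1/(jωL) + jωC
Y = (0.0231 + j0.00827) S
|Y| = 0.0246 S → |Z| = 1/|Y| = 40.7 Ω, ∠Z = −∠Y = -19.7°
I = V/|Z| = 2.15 A
P = VI cos φ = 87.4 × 2.15 × cos(-19.7°) = 177 W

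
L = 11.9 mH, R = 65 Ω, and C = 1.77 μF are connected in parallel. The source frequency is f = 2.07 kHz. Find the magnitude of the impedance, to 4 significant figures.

ω = 2πf = 13010 rad/s
X_L = ωL = 154.8 Ω
X_C = 1/(ωC) = 43.44 Ω
Parallel: admittances add. Y = 1/R + 1/(jωL) + jωC
Y = (0.01538 + j0.01656) S
|Y| = 0.02260 S → |Z| = 1/|Y| = 44.24 Ω, ∠Z = −∠Y = -47.11°

44.24 Ω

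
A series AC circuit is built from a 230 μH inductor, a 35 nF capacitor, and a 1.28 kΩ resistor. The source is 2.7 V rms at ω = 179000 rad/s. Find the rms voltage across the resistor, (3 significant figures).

X_L = ωL = 41.2 Ω
X_C = 1/(ωC) = 160 Ω
Net reactance X = X_L − X_C = -118 Ω
Z = 1280 − j118 Ω
|Z| = √(1280² + 118²) = 1290 Ω
I = V/|Z| = 2.10 mA
V_R = I·|Z_R| = 0.00210 × 1280 = 2.69 V

2.69 V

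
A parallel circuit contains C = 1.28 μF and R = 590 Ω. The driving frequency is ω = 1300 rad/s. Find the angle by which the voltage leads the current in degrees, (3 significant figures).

X_C = 1/(ωC) = 601 Ω
Parallel: admittances add. Y = 1/R + jωC
Y = (0.00169 + j0.00166) S
|Y| = 0.00238 S → |Z| = 1/|Y| = 421 Ω, ∠Z = −∠Y = -44.5°

-44.5°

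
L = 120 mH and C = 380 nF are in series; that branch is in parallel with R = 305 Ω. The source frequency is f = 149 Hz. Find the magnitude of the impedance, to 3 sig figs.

303 Ω

ω = 2πf = 936.2 rad/s
X_L = ωL = 112 Ω
X_C = 1/(ωC) = 2810 Ω
Branch 1: Z₁ = R = 305 Ω
Branch 2 (series LC): Z₂ = j(X_L − X_C) = −j2700 Ω
Parallel: Z = Z₁Z₂/(Z₁+Z₂), |Z| = 303 Ω, ∠Z = -6.45°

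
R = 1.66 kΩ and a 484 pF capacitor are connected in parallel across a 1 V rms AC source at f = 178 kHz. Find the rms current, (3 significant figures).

810 μA

ω = 2πf = 1.118e+06 rad/s
X_C = 1/(ωC) = 1850 Ω
Parallel: admittances add. Y = 1/R + jωC
Y = (0.000602 + j0.000541) S
|Y| = 0.000810 S → |Z| = 1/|Y| = 1230 Ω, ∠Z = −∠Y = -41.9°
I = V/|Z| = 1/1230 = 810 μA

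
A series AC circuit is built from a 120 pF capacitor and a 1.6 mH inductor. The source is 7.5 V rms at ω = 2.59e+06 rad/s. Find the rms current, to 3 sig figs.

X_L = ωL = 4140 Ω
X_C = 1/(ωC) = 3220 Ω
Net reactance X = X_L − X_C = 926 Ω
Z = j926 Ω
|Z| = √(0² + 926²) = 926 Ω
I = V/|Z| = 7.5/926 = 8.10 mA

8.10 mA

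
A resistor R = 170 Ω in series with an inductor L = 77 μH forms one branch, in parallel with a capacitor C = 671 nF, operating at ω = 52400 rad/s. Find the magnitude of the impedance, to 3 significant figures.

28.2 Ω

X_L = ωL = 4.03 Ω
X_C = 1/(ωC) = 28.4 Ω
Branch 1 (R+jX_L): Z₁ = 170 + j4.03 Ω, |Z₁| = 170 Ω
Branch 2 (−jX_C): Z₂ = −j28.4 Ω
Parallel: Z = Z₁Z₂/(Z₁+Z₂), |Z| = 28.2 Ω, ∠Z = -80.5°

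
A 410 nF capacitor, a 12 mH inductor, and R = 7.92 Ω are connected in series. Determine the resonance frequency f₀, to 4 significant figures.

2.269 kHz

ω₀ = 1/√(LC) = 1/√(0.012 × 4.1e-07) = 14260 rad/s
f₀ = ω₀/(2π) = 2.269 kHz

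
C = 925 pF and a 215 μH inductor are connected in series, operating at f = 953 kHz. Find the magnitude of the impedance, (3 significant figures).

ω = 2πf = 5.988e+06 rad/s
X_L = ωL = 1290 Ω
X_C = 1/(ωC) = 181 Ω
Net reactance X = X_L − X_C = 1110 Ω
Z = j1110 Ω
|Z| = √(0² + 1110²) = 1110 Ω

1110 Ω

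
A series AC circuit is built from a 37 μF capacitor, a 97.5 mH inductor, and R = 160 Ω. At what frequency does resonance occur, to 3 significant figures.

83.8 Hz

ω₀ = 1/√(LC) = 1/√(0.0975 × 3.7e-05) = 526.5 rad/s
f₀ = ω₀/(2π) = 83.8 Hz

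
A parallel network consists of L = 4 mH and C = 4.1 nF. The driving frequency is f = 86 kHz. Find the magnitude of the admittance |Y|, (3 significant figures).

1.75 mS

ω = 2πf = 540400 rad/s
X_L = ωL = 2160 Ω
X_C = 1/(ωC) = 451 Ω
Parallel: admittances add. Y = 1/(jωL) + jωC
Y = (0 + j0.00175) S
|Y| = 0.00175 S → |Z| = 1/|Y| = 571 Ω, ∠Z = −∠Y = -90.0°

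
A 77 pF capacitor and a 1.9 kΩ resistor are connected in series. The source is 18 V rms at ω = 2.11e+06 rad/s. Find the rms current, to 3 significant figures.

X_C = 1/(ωC) = 6150 Ω
Z = 1900 − j6150 Ω
|Z| = √(1900² + 6150²) = 6440 Ω
I = V/|Z| = 18/6440 = 2.79 mA

2.79 mA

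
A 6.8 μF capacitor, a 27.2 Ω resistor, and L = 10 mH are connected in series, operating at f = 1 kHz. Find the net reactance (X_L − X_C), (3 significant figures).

39.4 Ω

ω = 2πf = 6283 rad/s
X_L = ωL = 62.8 Ω
X_C = 1/(ωC) = 23.4 Ω
X = 62.8 − 23.4 = 39.4 Ω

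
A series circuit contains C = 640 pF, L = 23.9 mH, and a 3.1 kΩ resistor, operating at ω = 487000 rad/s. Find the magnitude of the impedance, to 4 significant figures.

8983 Ω

X_L = ωL = 11640 Ω
X_C = 1/(ωC) = 3208 Ω
Net reactance X = X_L − X_C = 8431 Ω
Z = 3100 + j8431 Ω
|Z| = √(3100² + 8431²) = 8983 Ω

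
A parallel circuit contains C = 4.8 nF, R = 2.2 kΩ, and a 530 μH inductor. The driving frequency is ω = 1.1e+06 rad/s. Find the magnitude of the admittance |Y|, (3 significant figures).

3.59 mS

X_L = ωL = 583 Ω
X_C = 1/(ωC) = 189 Ω
Parallel: admittances add. Y = 1/R + 1/(jωL) + jωC
Y = (0.000455 + j0.00356) S
|Y| = 0.00359 S → |Z| = 1/|Y| = 278 Ω, ∠Z = −∠Y = -82.7°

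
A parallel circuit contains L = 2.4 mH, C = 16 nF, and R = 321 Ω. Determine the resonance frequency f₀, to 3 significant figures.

25.7 kHz

ω₀ = 1/√(LC) = 1/√(0.0024 × 1.6e-08) = 161400 rad/s
f₀ = ω₀/(2π) = 25.7 kHz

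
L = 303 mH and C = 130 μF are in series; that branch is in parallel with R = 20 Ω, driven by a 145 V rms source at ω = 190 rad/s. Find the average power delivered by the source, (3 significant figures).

X_L = ωL = 57.6 Ω
X_C = 1/(ωC) = 40.5 Ω
Branch 1: Z₁ = R = 20.0 Ω
Branch 2 (series LC): Z₂ = j(X_L − X_C) = j17.1 Ω
Parallel: Z = Z₁Z₂/(Z₁+Z₂), |Z| = 13.0 Ω, ∠Z = 49.5°
I = V/|Z| = 11.2 A
P = VI cos φ = 145 × 11.2 × cos(49.5°) = 1.05 kW

1.05 kW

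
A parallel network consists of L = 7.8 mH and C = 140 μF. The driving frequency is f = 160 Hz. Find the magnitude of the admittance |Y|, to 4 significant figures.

ω = 2πf = 1005 rad/s
X_L = ωL = 7.841 Ω
X_C = 1/(ωC) = 7.105 Ω
Parallel: admittances add. Y = 1/(jωL) + jωC
Y = (0 + j0.01322) S
|Y| = 0.01322 S → |Z| = 1/|Y| = 75.67 Ω, ∠Z = −∠Y = -90.00°

13.22 mS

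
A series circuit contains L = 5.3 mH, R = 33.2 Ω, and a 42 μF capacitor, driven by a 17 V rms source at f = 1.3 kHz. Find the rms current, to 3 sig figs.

325 mA

ω = 2πf = 8168 rad/s
X_L = ωL = 43.3 Ω
X_C = 1/(ωC) = 2.91 Ω
Net reactance X = X_L − X_C = 40.4 Ω
Z = 33.2 + j40.4 Ω
|Z| = √(33.2² + 40.4²) = 52.3 Ω
I = V/|Z| = 17/52.3 = 325 mA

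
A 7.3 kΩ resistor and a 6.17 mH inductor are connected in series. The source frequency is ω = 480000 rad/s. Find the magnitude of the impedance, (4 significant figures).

X_L = ωL = 2962 Ω
Z = 7300 + j2962 Ω
|Z| = √(7300² + 2962²) = 7878 Ω

7878 Ω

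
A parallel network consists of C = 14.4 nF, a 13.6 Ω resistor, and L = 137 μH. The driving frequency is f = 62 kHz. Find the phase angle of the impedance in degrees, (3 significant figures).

ω = 2πf = 389600 rad/s
X_L = ωL = 53.4 Ω
X_C = 1/(ωC) = 178 Ω
Parallel: admittances add. Y = 1/R + 1/(jωL) + jωC
Y = (0.0735 − j0.0131) S
|Y| = 0.0747 S → |Z| = 1/|Y| = 13.4 Ω, ∠Z = −∠Y = 10.1°

10.1°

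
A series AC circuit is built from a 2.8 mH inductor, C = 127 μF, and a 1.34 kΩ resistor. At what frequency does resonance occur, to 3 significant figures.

ω₀ = 1/√(LC) = 1/√(0.0028 × 0.000127) = 1677 rad/s
f₀ = ω₀/(2π) = 267 Hz

267 Hz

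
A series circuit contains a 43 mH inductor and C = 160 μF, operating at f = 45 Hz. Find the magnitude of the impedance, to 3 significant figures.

9.95 Ω

ω = 2πf = 282.7 rad/s
X_L = ωL = 12.2 Ω
X_C = 1/(ωC) = 22.1 Ω
Net reactance X = X_L − X_C = -9.95 Ω
Z = − j9.95 Ω
|Z| = √(0² + 9.95²) = 9.95 Ω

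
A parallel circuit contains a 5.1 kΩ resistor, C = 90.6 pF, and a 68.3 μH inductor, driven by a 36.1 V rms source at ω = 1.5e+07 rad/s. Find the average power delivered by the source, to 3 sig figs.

256 mW

X_L = ωL = 1020 Ω
X_C = 1/(ωC) = 736 Ω
Parallel: admittances add. Y = 1/R + 1/(jωL) + jωC
Y = (0.000196 + j0.000383) S
|Y| = 0.000430 S → |Z| = 1/|Y| = 2320 Ω, ∠Z = −∠Y = -62.9°
I = V/|Z| = 15.5 mA
P = VI cos φ = 36.1 × 0.0155 × cos(-62.9°) = 256 mW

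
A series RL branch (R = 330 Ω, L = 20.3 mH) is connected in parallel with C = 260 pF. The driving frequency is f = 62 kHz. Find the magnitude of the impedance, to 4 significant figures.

39220 Ω

ω = 2πf = 389600 rad/s
X_L = ωL = 7908 Ω
X_C = 1/(ωC) = 9873 Ω
Branch 1 (R+jX_L): Z₁ = 330.0 + j7908 Ω, |Z₁| = 7915 Ω
Branch 2 (−jX_C): Z₂ = −j9873 Ω
Parallel: Z = Z₁Z₂/(Z₁+Z₂), |Z| = 39220 Ω, ∠Z = 78.08°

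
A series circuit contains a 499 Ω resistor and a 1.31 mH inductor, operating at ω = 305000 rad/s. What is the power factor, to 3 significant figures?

X_L = ωL = 400 Ω
Z = 499 + j400 Ω
|Z| = √(499² + 400²) = 639 Ω
∠Z = arctan(400/499) = 38.7°
cos φ = cos(38.7°) = 0.781

0.781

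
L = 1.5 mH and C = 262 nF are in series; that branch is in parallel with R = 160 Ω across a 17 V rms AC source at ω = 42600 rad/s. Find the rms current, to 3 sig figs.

670 mA

X_L = ωL = 63.9 Ω
X_C = 1/(ωC) = 89.6 Ω
Branch 1: Z₁ = R = 160 Ω
Branch 2 (series LC): Z₂ = j(X_L − X_C) = −j25.7 Ω
Parallel: Z = Z₁Z₂/(Z₁+Z₂), |Z| = 25.4 Ω, ∠Z = -80.9°
I = V/|Z| = 17/25.4 = 670 mA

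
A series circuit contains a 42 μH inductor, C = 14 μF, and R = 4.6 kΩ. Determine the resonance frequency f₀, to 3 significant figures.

ω₀ = 1/√(LC) = 1/√(4.2e-05 × 1.4e-05) = 41240 rad/s
f₀ = ω₀/(2π) = 6.56 kHz

6.56 kHz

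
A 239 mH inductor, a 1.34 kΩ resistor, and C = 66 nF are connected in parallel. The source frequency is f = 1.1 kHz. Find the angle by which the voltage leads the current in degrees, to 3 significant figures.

ω = 2πf = 6912 rad/s
X_L = ωL = 1650 Ω
X_C = 1/(ωC) = 2190 Ω
Parallel: admittances add. Y = 1/R + 1/(jωL) + jωC
Y = (0.000746 − j0.000149) S
|Y| = 0.000761 S → |Z| = 1/|Y| = 1310 Ω, ∠Z = −∠Y = 11.3°

11.3°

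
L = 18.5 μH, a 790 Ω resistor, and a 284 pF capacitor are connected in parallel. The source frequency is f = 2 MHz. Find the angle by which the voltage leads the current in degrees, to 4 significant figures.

ω = 2πf = 1.257e+07 rad/s
X_L = ωL = 232.5 Ω
X_C = 1/(ωC) = 280.2 Ω
Parallel: admittances add. Y = 1/R + 1/(jωL) + jωC
Y = (0.001266 − j0.0007326) S
|Y| = 0.001463 S → |Z| = 1/|Y| = 683.7 Ω, ∠Z = −∠Y = 30.06°

30.06°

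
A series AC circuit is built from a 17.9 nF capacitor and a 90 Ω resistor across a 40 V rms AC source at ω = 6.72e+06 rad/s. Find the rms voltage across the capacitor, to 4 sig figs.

3.679 V

X_C = 1/(ωC) = 8.313 Ω
Z = 90.00 − j8.313 Ω
|Z| = √(90.00² + 8.313²) = 90.38 Ω
I = V/|Z| = 442.6 mA
V_C = I·|Z_C| = 0.4426 × 8.313 = 3.679 V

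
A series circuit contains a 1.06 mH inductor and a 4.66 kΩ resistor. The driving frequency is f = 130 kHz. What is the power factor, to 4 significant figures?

0.9832

ω = 2πf = 816800 rad/s
X_L = ωL = 865.8 Ω
Z = 4660 + j865.8 Ω
|Z| = √(4660² + 865.8²) = 4740 Ω
∠Z = arctan(865.8/4660) = 10.53°
cos φ = cos(10.53°) = 0.9832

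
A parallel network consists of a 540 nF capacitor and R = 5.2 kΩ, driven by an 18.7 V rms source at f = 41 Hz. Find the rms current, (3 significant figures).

ω = 2πf = 257.6 rad/s
X_C = 1/(ωC) = 7190 Ω
Parallel: admittances add. Y = 1/R + jωC
Y = (0.000192 + j0.000139) S
|Y| = 0.000237 S → |Z| = 1/|Y| = 4210 Ω, ∠Z = −∠Y = -35.9°
I = V/|Z| = 18.7/4210 = 4.44 mA

4.44 mA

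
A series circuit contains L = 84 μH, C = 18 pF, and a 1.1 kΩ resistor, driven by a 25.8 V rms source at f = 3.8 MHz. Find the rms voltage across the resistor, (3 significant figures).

ω = 2πf = 2.388e+07 rad/s
X_L = ωL = 2010 Ω
X_C = 1/(ωC) = 2330 Ω
Net reactance X = X_L − X_C = -321 Ω
Z = 1100 − j321 Ω
|Z| = √(1100² + 321²) = 1150 Ω
I = V/|Z| = 22.5 mA
V_R = I·|Z_R| = 0.0225 × 1100 = 24.8 V

24.8 V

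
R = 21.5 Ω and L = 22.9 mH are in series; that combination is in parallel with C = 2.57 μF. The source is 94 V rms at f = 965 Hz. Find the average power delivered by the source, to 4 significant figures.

ω = 2πf = 6063 rad/s
X_L = ωL = 138.8 Ω
X_C = 1/(ωC) = 64.17 Ω
Branch 1 (R+jX_L): Z₁ = 21.50 + j138.8 Ω, |Z₁| = 140.5 Ω
Branch 2 (−jX_C): Z₂ = −j64.17 Ω
Parallel: Z = Z₁Z₂/(Z₁+Z₂), |Z| = 116.0 Ω, ∠Z = -82.74°
I = V/|Z| = 810.1 mA
P = VI cos φ = 94 × 0.8101 × cos(-82.74°) = 9.623 W

9.623 W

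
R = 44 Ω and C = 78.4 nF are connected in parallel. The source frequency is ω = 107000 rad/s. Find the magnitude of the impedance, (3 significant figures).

X_C = 1/(ωC) = 119 Ω
Parallel: admittances add. Y = 1/R + jωC
Y = (0.0227 + j0.00839) S
|Y| = 0.0242 S → |Z| = 1/|Y| = 41.3 Ω, ∠Z = −∠Y = -20.3°

41.3 Ω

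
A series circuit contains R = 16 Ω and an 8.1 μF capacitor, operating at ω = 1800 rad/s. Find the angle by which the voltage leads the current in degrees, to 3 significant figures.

-76.9°

X_C = 1/(ωC) = 68.6 Ω
Z = 16.0 − j68.6 Ω
|Z| = √(16.0² + 68.6²) = 70.4 Ω
∠Z = arctan(-68.6/16.0) = -76.9°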